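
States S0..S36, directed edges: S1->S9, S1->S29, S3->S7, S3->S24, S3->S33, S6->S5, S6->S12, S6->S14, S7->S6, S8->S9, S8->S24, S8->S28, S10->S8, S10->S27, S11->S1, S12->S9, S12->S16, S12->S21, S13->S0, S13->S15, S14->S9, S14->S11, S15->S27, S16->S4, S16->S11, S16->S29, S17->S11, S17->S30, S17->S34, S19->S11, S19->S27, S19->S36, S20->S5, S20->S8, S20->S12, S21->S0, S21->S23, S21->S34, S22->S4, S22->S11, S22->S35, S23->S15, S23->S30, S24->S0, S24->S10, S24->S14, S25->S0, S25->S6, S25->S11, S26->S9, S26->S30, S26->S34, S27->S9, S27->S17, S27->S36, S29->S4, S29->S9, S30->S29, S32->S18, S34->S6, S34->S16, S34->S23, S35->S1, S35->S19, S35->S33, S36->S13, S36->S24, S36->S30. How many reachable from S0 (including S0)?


BFS from S0:
  layer 0: {S0}
Reachable set: {S0}
Count = 1

1


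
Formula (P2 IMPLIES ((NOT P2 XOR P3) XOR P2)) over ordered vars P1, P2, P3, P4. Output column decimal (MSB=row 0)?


Formula: (P2 IMPLIES ((NOT P2 XOR P3) XOR P2)) over P1, P2, P3, P4 (16 rows)
Evaluate each row (bits = P1,P2,P3,P4, MSB first):
  row 0 [0000]: (0 IMPLIES ((NOT 0 XOR 0) XOR 0)) -> 1
  row 1 [0001]: (0 IMPLIES ((NOT 0 XOR 0) XOR 0)) -> 1
  row 2 [0010]: (0 IMPLIES ((NOT 0 XOR 1) XOR 0)) -> 1
  row 3 [0011]: (0 IMPLIES ((NOT 0 XOR 1) XOR 0)) -> 1
  row 4 [0100]: (1 IMPLIES ((NOT 1 XOR 0) XOR 1)) -> 1
  row 5 [0101]: (1 IMPLIES ((NOT 1 XOR 0) XOR 1)) -> 1
  row 6 [0110]: (1 IMPLIES ((NOT 1 XOR 1) XOR 1)) -> 0
  row 7 [0111]: (1 IMPLIES ((NOT 1 XOR 1) XOR 1)) -> 0
  row 8 [1000]: (0 IMPLIES ((NOT 0 XOR 0) XOR 0)) -> 1
  row 9 [1001]: (0 IMPLIES ((NOT 0 XOR 0) XOR 0)) -> 1
  row 10 [1010]: (0 IMPLIES ((NOT 0 XOR 1) XOR 0)) -> 1
  row 11 [1011]: (0 IMPLIES ((NOT 0 XOR 1) XOR 0)) -> 1
  row 12 [1100]: (1 IMPLIES ((NOT 1 XOR 0) XOR 1)) -> 1
  row 13 [1101]: (1 IMPLIES ((NOT 1 XOR 0) XOR 1)) -> 1
  row 14 [1110]: (1 IMPLIES ((NOT 1 XOR 1) XOR 1)) -> 0
  row 15 [1111]: (1 IMPLIES ((NOT 1 XOR 1) XOR 1)) -> 0
Full result column, 4 rows per line (P1,P2 fixed per line; P3,P4 runs 00..11 left to right):
  rows 0-3 [P1,P2=00]: 1111  = hex F
  rows 4-7 [P1,P2=01]: 1100  = hex C
  rows 8-11 [P1,P2=10]: 1111  = hex F
  rows 12-15 [P1,P2=11]: 1100  = hex C
Output column (row 0 .. row 15) = 1111110011111100
Output column grouped in 4s = 1111 1100 1111 1100 = 0xFCFC
Convert to decimal digit by digit (value = value*16 + digit):
  F -> 15
  15*16 + 12 (C) = 252
  252*16 + 15 (F) = 4047
  4047*16 + 12 (C) = 64764
Decimal = 64764

64764


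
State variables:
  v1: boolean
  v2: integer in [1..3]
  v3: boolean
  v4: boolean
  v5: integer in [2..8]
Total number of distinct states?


State space = product of domain sizes of all variables.
Domain sizes:
  v1 (boolean): 2
  v2 (integer in [1..3]): 3
  v3 (boolean): 2
  v4 (boolean): 2
  v5 (integer in [2..8]): 7
Product = 2 * 3 * 2 * 2 * 7 = 168

168


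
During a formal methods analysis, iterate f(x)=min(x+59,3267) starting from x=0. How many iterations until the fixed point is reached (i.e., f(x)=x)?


Step 1: x=0, cap=3267, increment=59
Step 2: x grows by 59 each step until capped at 3267; fixed point is x=3267
Step 3: iterations = ceil(3267/59) = 56

56


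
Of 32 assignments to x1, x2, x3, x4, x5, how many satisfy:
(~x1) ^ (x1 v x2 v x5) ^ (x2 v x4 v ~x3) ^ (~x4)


CNF with 4 clauses over 5 vars (32 assignments).
An assignment satisfies CNF iff every clause has >=1 true literal.
Check each row (bits = x1,x2,x3,x4,x5; clause T/F shown):
  row 0 [00000]: clauses=TFTT -> 0
  row 1 [00001]: clauses=TTTT -> 1
  row 2 [00010]: clauses=TFTF -> 0
  row 3 [00011]: clauses=TTTF -> 0
  row 4 [00100]: clauses=TFFT -> 0
  row 5 [00101]: clauses=TTFT -> 0
  row 6 [00110]: clauses=TFTF -> 0
  row 7 [00111]: clauses=TTTF -> 0
  row 8 [01000]: clauses=TTTT -> 1
  row 9 [01001]: clauses=TTTT -> 1
  row 10 [01010]: clauses=TTTF -> 0
  row 11 [01011]: clauses=TTTF -> 0
  row 12 [01100]: clauses=TTTT -> 1
  row 13 [01101]: clauses=TTTT -> 1
  row 14 [01110]: clauses=TTTF -> 0
  row 15 [01111]: clauses=TTTF -> 0
  row 16 [10000]: clauses=FTTT -> 0
  row 17 [10001]: clauses=FTTT -> 0
  row 18 [10010]: clauses=FTTF -> 0
  row 19 [10011]: clauses=FTTF -> 0
  row 20 [10100]: clauses=FTFT -> 0
  row 21 [10101]: clauses=FTFT -> 0
  row 22 [10110]: clauses=FTTF -> 0
  row 23 [10111]: clauses=FTTF -> 0
  row 24 [11000]: clauses=FTTT -> 0
  row 25 [11001]: clauses=FTTT -> 0
  row 26 [11010]: clauses=FTTF -> 0
  row 27 [11011]: clauses=FTTF -> 0
  row 28 [11100]: clauses=FTTT -> 0
  row 29 [11101]: clauses=FTTT -> 0
  row 30 [11110]: clauses=FTTF -> 0
  row 31 [11111]: clauses=FTTF -> 0
Full result column, 8 rows per line (x1,x2 fixed per line; x3,x4,x5 runs 000..111 left to right):
  rows 0-7 [x1,x2=00]: 01000000  (ones: 1)
  rows 8-15 [x1,x2=01]: 11001100  (ones: 4)
  rows 16-23 [x1,x2=10]: 00000000  (ones: 0)
  rows 24-31 [x1,x2=11]: 00000000  (ones: 0)
Satisfying assignments = 1+4+0+0 = 5

5


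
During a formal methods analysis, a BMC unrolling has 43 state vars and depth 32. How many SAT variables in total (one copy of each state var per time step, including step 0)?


BMC unrolls to depth k, creating one copy of each state var for steps 0..k.
Step count = 32 + 1 = 33 (steps 0 through 32)
Vars per step = 43
Total = 43 * 33 = 1419

1419


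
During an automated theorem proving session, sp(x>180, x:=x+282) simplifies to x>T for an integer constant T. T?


Formula: sp(P, x:=E) = exists old_x. (x = E[old_x/x]) AND P[old_x/x] (old_x is the value of x before the assignment; eliminate old_x by solving x = E[old_x/x] for old_x)
Step 1: Precondition P: x>180, i.e. old_x > 180
Step 2: Assignment gives x = old_x + 282, so old_x = x - 282
Step 3: Substitute into P: x - 282 > 180
Step 4: Simplify: x > 180+282 = 462

462


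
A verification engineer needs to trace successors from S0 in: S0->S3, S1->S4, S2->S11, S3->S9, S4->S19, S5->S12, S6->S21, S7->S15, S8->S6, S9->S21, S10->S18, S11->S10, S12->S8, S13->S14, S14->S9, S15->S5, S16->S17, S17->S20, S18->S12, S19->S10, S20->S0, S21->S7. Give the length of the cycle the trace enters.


Trace from S0 until a state repeats:
  S0 -> S3 -> S9 -> S21 -> S7 -> S15 -> S5 -> S12 -> S8 -> S6 -> S21
S21 first seen at step 3, revisited at step 10.
Cycle length = 10 - 3 = 7

7


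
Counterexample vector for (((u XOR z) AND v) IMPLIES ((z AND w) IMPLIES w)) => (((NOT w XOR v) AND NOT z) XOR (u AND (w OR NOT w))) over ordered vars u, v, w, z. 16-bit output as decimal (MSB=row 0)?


F1 = (((u XOR z) AND v) IMPLIES ((z AND w) IMPLIES w))
F2 = (((NOT w XOR v) AND NOT z) XOR (u AND (w OR NOT w)))
Counterexample to F1=>F2 is where F1=1 and F2=0.
Evaluate each row (bits = u,v,w,z, MSB first):
  row 0 [0000]: F1=1 F2=1 -> F1&~F2 -> 0
  row 1 [0001]: F1=1 F2=0 -> F1&~F2 -> 1
  row 2 [0010]: F1=1 F2=0 -> F1&~F2 -> 1
  row 3 [0011]: F1=1 F2=0 -> F1&~F2 -> 1
  row 4 [0100]: F1=1 F2=0 -> F1&~F2 -> 1
  row 5 [0101]: F1=1 F2=0 -> F1&~F2 -> 1
  row 6 [0110]: F1=1 F2=1 -> F1&~F2 -> 0
  row 7 [0111]: F1=1 F2=0 -> F1&~F2 -> 1
  row 8 [1000]: F1=1 F2=0 -> F1&~F2 -> 1
  row 9 [1001]: F1=1 F2=1 -> F1&~F2 -> 0
  row 10 [1010]: F1=1 F2=1 -> F1&~F2 -> 0
  row 11 [1011]: F1=1 F2=1 -> F1&~F2 -> 0
  row 12 [1100]: F1=1 F2=1 -> F1&~F2 -> 0
  row 13 [1101]: F1=1 F2=1 -> F1&~F2 -> 0
  row 14 [1110]: F1=1 F2=0 -> F1&~F2 -> 1
  row 15 [1111]: F1=1 F2=1 -> F1&~F2 -> 0
Full result column, 4 rows per line (u,v fixed per line; w,z runs 00..11 left to right):
  rows 0-3 [u,v=00]: 0111  = hex 7
  rows 4-7 [u,v=01]: 1101  = hex D
  rows 8-11 [u,v=10]: 1000  = hex 8
  rows 12-15 [u,v=11]: 0010  = hex 2
Counterexample vector (row 0 .. row 15) = 0111110110000010
Output column grouped in 4s = 0111 1101 1000 0010 = 0x7D82
Convert to decimal digit by digit (value = value*16 + digit):
  7 -> 7
  7*16 + 13 (D) = 125
  125*16 + 8 = 2008
  2008*16 + 2 = 32130
Decimal = 32130

32130


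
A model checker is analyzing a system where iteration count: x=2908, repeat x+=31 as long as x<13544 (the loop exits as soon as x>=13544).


Step 1: x goes from 2908 toward 13544 by 31; the body runs while x<13544, so iterations = ceil((bound-start)/step)
Step 2: Distance=10636
Step 3: ceil(10636/31)=344

344


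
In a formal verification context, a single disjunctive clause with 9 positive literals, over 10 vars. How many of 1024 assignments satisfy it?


Step 1: Total=2^10=1024
Step 2: Unsat when all 9 false: 2^1=2
Step 3: Sat=1024-2=1022

1022


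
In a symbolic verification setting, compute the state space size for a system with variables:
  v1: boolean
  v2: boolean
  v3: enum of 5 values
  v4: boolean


State space = product of domain sizes of all variables.
Domain sizes:
  v1 (boolean): 2
  v2 (boolean): 2
  v3 (enum of 5 values): 5
  v4 (boolean): 2
Product = 2 * 2 * 5 * 2 = 40

40


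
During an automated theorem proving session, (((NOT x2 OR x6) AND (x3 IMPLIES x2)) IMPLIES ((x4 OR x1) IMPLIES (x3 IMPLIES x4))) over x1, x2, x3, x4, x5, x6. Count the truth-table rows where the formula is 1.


Formula: (((NOT x2 OR x6) AND (x3 IMPLIES x2)) IMPLIES ((x4 OR x1) IMPLIES (x3 IMPLIES x4))) over 6 vars (64 rows)
Evaluate each row (x1, x2, x3, x4, x5, x6 as bits, MSB first):
  row 0 [000000]: (((NOT 0 OR 0) AND (0 IMPLIES 0)) IMPLIES ((0 OR 0) IMPLIES (0 IMPLIES 0))) -> 1
  row 1 [000001]: (((NOT 0 OR 1) AND (0 IMPLIES 0)) IMPLIES ((0 OR 0) IMPLIES (0 IMPLIES 0))) -> 1
  row 2 [000010]: (((NOT 0 OR 0) AND (0 IMPLIES 0)) IMPLIES ((0 OR 0) IMPLIES (0 IMPLIES 0))) -> 1
  row 3 [000011]: (((NOT 0 OR 1) AND (0 IMPLIES 0)) IMPLIES ((0 OR 0) IMPLIES (0 IMPLIES 0))) -> 1
  row 4 [000100]: (((NOT 0 OR 0) AND (0 IMPLIES 0)) IMPLIES ((1 OR 0) IMPLIES (0 IMPLIES 1))) -> 1
  (every remaining row is evaluated the same way; all 64 results are listed next)
Full result column, 8 rows per line (x1,x2,x3 fixed per line; x4,x5,x6 runs 000..111 left to right):
  rows 0-7 [x1,x2,x3=000]: 11111111  (ones: 8)
  rows 8-15 [x1,x2,x3=001]: 11111111  (ones: 8)
  rows 16-23 [x1,x2,x3=010]: 11111111  (ones: 8)
  rows 24-31 [x1,x2,x3=011]: 11111111  (ones: 8)
  rows 32-39 [x1,x2,x3=100]: 11111111  (ones: 8)
  rows 40-47 [x1,x2,x3=101]: 11111111  (ones: 8)
  rows 48-55 [x1,x2,x3=110]: 11111111  (ones: 8)
  rows 56-63 [x1,x2,x3=111]: 10101111  (ones: 6)
Count of 1-rows = 8+8+8+8+8+8+8+6 = 62

62


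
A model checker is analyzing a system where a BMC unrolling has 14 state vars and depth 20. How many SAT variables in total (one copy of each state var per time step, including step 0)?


BMC unrolls to depth k, creating one copy of each state var for steps 0..k.
Step count = 20 + 1 = 21 (steps 0 through 20)
Vars per step = 14
Total = 14 * 21 = 294

294


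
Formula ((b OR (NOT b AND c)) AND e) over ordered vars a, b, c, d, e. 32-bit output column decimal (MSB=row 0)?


Formula: ((b OR (NOT b AND c)) AND e) over a, b, c, d, e (32 rows)
Evaluate each row (bits = a,b,c,d,e, MSB first):
  row 0 [00000]: ((0 OR (NOT 0 AND 0)) AND 0) -> 0
  row 1 [00001]: ((0 OR (NOT 0 AND 0)) AND 1) -> 0
  row 2 [00010]: ((0 OR (NOT 0 AND 0)) AND 0) -> 0
  row 3 [00011]: ((0 OR (NOT 0 AND 0)) AND 1) -> 0
  row 4 [00100]: ((0 OR (NOT 0 AND 1)) AND 0) -> 0
  row 5 [00101]: ((0 OR (NOT 0 AND 1)) AND 1) -> 1
  row 6 [00110]: ((0 OR (NOT 0 AND 1)) AND 0) -> 0
  row 7 [00111]: ((0 OR (NOT 0 AND 1)) AND 1) -> 1
  row 8 [01000]: ((1 OR (NOT 1 AND 0)) AND 0) -> 0
  row 9 [01001]: ((1 OR (NOT 1 AND 0)) AND 1) -> 1
  row 10 [01010]: ((1 OR (NOT 1 AND 0)) AND 0) -> 0
  row 11 [01011]: ((1 OR (NOT 1 AND 0)) AND 1) -> 1
  row 12 [01100]: ((1 OR (NOT 1 AND 1)) AND 0) -> 0
  row 13 [01101]: ((1 OR (NOT 1 AND 1)) AND 1) -> 1
  row 14 [01110]: ((1 OR (NOT 1 AND 1)) AND 0) -> 0
  row 15 [01111]: ((1 OR (NOT 1 AND 1)) AND 1) -> 1
  row 16 [10000]: ((0 OR (NOT 0 AND 0)) AND 0) -> 0
  row 17 [10001]: ((0 OR (NOT 0 AND 0)) AND 1) -> 0
  row 18 [10010]: ((0 OR (NOT 0 AND 0)) AND 0) -> 0
  row 19 [10011]: ((0 OR (NOT 0 AND 0)) AND 1) -> 0
  row 20 [10100]: ((0 OR (NOT 0 AND 1)) AND 0) -> 0
  row 21 [10101]: ((0 OR (NOT 0 AND 1)) AND 1) -> 1
  row 22 [10110]: ((0 OR (NOT 0 AND 1)) AND 0) -> 0
  row 23 [10111]: ((0 OR (NOT 0 AND 1)) AND 1) -> 1
  row 24 [11000]: ((1 OR (NOT 1 AND 0)) AND 0) -> 0
  row 25 [11001]: ((1 OR (NOT 1 AND 0)) AND 1) -> 1
  row 26 [11010]: ((1 OR (NOT 1 AND 0)) AND 0) -> 0
  row 27 [11011]: ((1 OR (NOT 1 AND 0)) AND 1) -> 1
  row 28 [11100]: ((1 OR (NOT 1 AND 1)) AND 0) -> 0
  row 29 [11101]: ((1 OR (NOT 1 AND 1)) AND 1) -> 1
  row 30 [11110]: ((1 OR (NOT 1 AND 1)) AND 0) -> 0
  row 31 [11111]: ((1 OR (NOT 1 AND 1)) AND 1) -> 1
Full result column, 4 rows per line (a,b,c fixed per line; d,e runs 00..11 left to right):
  rows 0-3 [a,b,c=000]: 0000  = hex 0
  rows 4-7 [a,b,c=001]: 0101  = hex 5
  rows 8-11 [a,b,c=010]: 0101  = hex 5
  rows 12-15 [a,b,c=011]: 0101  = hex 5
  rows 16-19 [a,b,c=100]: 0000  = hex 0
  rows 20-23 [a,b,c=101]: 0101  = hex 5
  rows 24-27 [a,b,c=110]: 0101  = hex 5
  rows 28-31 [a,b,c=111]: 0101  = hex 5
Output column (row 0 .. row 31) = 00000101010101010000010101010101
Output column grouped in 4s = 0000 0101 0101 0101 0000 0101 0101 0101 = 0x05550555
Convert to decimal digit by digit (value = value*16 + digit):
  0 -> 0
  0*16 + 5 = 5
  5*16 + 5 = 85
  85*16 + 5 = 1365
  1365*16 + 0 = 21840
  21840*16 + 5 = 349445
  349445*16 + 5 = 5591125
  5591125*16 + 5 = 89458005
Decimal = 89458005

89458005


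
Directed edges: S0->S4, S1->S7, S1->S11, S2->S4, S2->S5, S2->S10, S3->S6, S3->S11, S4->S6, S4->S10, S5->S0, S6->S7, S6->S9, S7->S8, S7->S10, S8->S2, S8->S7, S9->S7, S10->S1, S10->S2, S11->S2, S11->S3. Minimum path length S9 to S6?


BFS layer-by-layer from S9:
  dist 0: {S9}
  dist 1: {S7}
  dist 2: {S8, S10}
  dist 3: {S1, S2}
  dist 4: {S4, S5, S11}
  dist 5: {S0, S3, S6}
  -> S6 reached at distance 5
Shortest path length = 5

5


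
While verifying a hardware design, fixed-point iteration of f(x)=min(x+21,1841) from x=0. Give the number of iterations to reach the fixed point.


Step 1: x=0, cap=1841, increment=21
Step 2: x grows by 21 each step until capped at 1841; fixed point is x=1841
Step 3: iterations = ceil(1841/21) = 88

88


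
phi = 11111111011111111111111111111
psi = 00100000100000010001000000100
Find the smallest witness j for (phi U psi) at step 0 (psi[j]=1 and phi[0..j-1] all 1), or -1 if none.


(phi U psi) at 0: need smallest j with psi[j]=1 and phi[i]=1 for all i in [0,j).
Scan from step 0:
  step 0: phi=1, psi=0 -> continue
  step 1: phi=1, psi=0 -> continue
  step 2: psi=1 and phi held for [0,2) -> witness found
Witness step = 2

2


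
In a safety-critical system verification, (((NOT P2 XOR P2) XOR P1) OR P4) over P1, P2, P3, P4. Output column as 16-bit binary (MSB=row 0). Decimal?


Formula: (((NOT P2 XOR P2) XOR P1) OR P4) over P1, P2, P3, P4 (16 rows)
Evaluate each row (bits = P1,P2,P3,P4, MSB first):
  row 0 [0000]: (((NOT 0 XOR 0) XOR 0) OR 0) -> 1
  row 1 [0001]: (((NOT 0 XOR 0) XOR 0) OR 1) -> 1
  row 2 [0010]: (((NOT 0 XOR 0) XOR 0) OR 0) -> 1
  row 3 [0011]: (((NOT 0 XOR 0) XOR 0) OR 1) -> 1
  row 4 [0100]: (((NOT 1 XOR 1) XOR 0) OR 0) -> 1
  row 5 [0101]: (((NOT 1 XOR 1) XOR 0) OR 1) -> 1
  row 6 [0110]: (((NOT 1 XOR 1) XOR 0) OR 0) -> 1
  row 7 [0111]: (((NOT 1 XOR 1) XOR 0) OR 1) -> 1
  row 8 [1000]: (((NOT 0 XOR 0) XOR 1) OR 0) -> 0
  row 9 [1001]: (((NOT 0 XOR 0) XOR 1) OR 1) -> 1
  row 10 [1010]: (((NOT 0 XOR 0) XOR 1) OR 0) -> 0
  row 11 [1011]: (((NOT 0 XOR 0) XOR 1) OR 1) -> 1
  row 12 [1100]: (((NOT 1 XOR 1) XOR 1) OR 0) -> 0
  row 13 [1101]: (((NOT 1 XOR 1) XOR 1) OR 1) -> 1
  row 14 [1110]: (((NOT 1 XOR 1) XOR 1) OR 0) -> 0
  row 15 [1111]: (((NOT 1 XOR 1) XOR 1) OR 1) -> 1
Full result column, 4 rows per line (P1,P2 fixed per line; P3,P4 runs 00..11 left to right):
  rows 0-3 [P1,P2=00]: 1111  = hex F
  rows 4-7 [P1,P2=01]: 1111  = hex F
  rows 8-11 [P1,P2=10]: 0101  = hex 5
  rows 12-15 [P1,P2=11]: 0101  = hex 5
Output column (row 0 .. row 15) = 1111111101010101
Output column grouped in 4s = 1111 1111 0101 0101 = 0xFF55
Convert to decimal digit by digit (value = value*16 + digit):
  F -> 15
  15*16 + 15 (F) = 255
  255*16 + 5 = 4085
  4085*16 + 5 = 65365
Decimal = 65365

65365


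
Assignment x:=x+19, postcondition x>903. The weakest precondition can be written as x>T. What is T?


Formula: wp(x:=E, P) = P[E/x] (substitute E for x in postcondition)
Step 1: Postcondition: x>903
Step 2: Substitute x+19 for x: x+19>903
Step 3: Solve for x: x > 903-19 = 884

884


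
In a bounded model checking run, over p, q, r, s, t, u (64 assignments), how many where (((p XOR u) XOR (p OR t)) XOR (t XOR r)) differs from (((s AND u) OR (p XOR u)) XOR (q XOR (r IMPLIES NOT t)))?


F1 = (((p XOR u) XOR (p OR t)) XOR (t XOR r))
F2 = (((s AND u) OR (p XOR u)) XOR (q XOR (r IMPLIES NOT t)))
Evaluate both on each of 64 rows (bits = p,q,r,s,t,u):
  row 0 [000000]: F1=0 F2=1 (differ) -> 1
  row 1 [000001]: F1=1 F2=0 (differ) -> 1
  row 2 [000010]: F1=0 F2=1 (differ) -> 1
  row 3 [000011]: F1=1 F2=0 (differ) -> 1
  row 4 [000100]: F1=0 F2=1 (differ) -> 1
  (every remaining row is evaluated the same way; all 64 results are listed next)
Full result column, 8 rows per line (p,q,r fixed per line; s,t,u runs 000..111 left to right):
  rows 0-7 [p,q,r=000]: 11111111  (ones: 8)
  rows 8-15 [p,q,r=001]: 00110011  (ones: 4)
  rows 16-23 [p,q,r=010]: 00000000  (ones: 0)
  rows 24-31 [p,q,r=011]: 11001100  (ones: 4)
  rows 32-39 [p,q,r=100]: 00110110  (ones: 4)
  rows 40-47 [p,q,r=101]: 11111010  (ones: 6)
  rows 48-55 [p,q,r=110]: 11001001  (ones: 4)
  rows 56-63 [p,q,r=111]: 00000101  (ones: 2)
Disagreements = 8+4+0+4+4+6+4+2 = 32

32


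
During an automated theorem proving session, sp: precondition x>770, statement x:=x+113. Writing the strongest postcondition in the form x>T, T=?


Formula: sp(P, x:=E) = exists old_x. (x = E[old_x/x]) AND P[old_x/x] (old_x is the value of x before the assignment; eliminate old_x by solving x = E[old_x/x] for old_x)
Step 1: Precondition P: x>770, i.e. old_x > 770
Step 2: Assignment gives x = old_x + 113, so old_x = x - 113
Step 3: Substitute into P: x - 113 > 770
Step 4: Simplify: x > 770+113 = 883

883


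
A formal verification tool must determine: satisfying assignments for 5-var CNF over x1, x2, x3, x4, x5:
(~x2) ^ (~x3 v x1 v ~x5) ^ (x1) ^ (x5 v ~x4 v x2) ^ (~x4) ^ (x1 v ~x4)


CNF with 6 clauses over 5 vars (32 assignments).
An assignment satisfies CNF iff every clause has >=1 true literal.
Check each row (bits = x1,x2,x3,x4,x5; clause T/F shown):
  row 0 [00000]: clauses=TTFTTT -> 0
  row 1 [00001]: clauses=TTFTTT -> 0
  row 2 [00010]: clauses=TTFFFF -> 0
  row 3 [00011]: clauses=TTFTFF -> 0
  row 4 [00100]: clauses=TTFTTT -> 0
  row 5 [00101]: clauses=TFFTTT -> 0
  row 6 [00110]: clauses=TTFFFF -> 0
  row 7 [00111]: clauses=TFFTFF -> 0
  row 8 [01000]: clauses=FTFTTT -> 0
  row 9 [01001]: clauses=FTFTTT -> 0
  row 10 [01010]: clauses=FTFTFF -> 0
  row 11 [01011]: clauses=FTFTFF -> 0
  row 12 [01100]: clauses=FTFTTT -> 0
  row 13 [01101]: clauses=FFFTTT -> 0
  row 14 [01110]: clauses=FTFTFF -> 0
  row 15 [01111]: clauses=FFFTFF -> 0
  row 16 [10000]: clauses=TTTTTT -> 1
  row 17 [10001]: clauses=TTTTTT -> 1
  row 18 [10010]: clauses=TTTFFT -> 0
  row 19 [10011]: clauses=TTTTFT -> 0
  row 20 [10100]: clauses=TTTTTT -> 1
  row 21 [10101]: clauses=TTTTTT -> 1
  row 22 [10110]: clauses=TTTFFT -> 0
  row 23 [10111]: clauses=TTTTFT -> 0
  row 24 [11000]: clauses=FTTTTT -> 0
  row 25 [11001]: clauses=FTTTTT -> 0
  row 26 [11010]: clauses=FTTTFT -> 0
  row 27 [11011]: clauses=FTTTFT -> 0
  row 28 [11100]: clauses=FTTTTT -> 0
  row 29 [11101]: clauses=FTTTTT -> 0
  row 30 [11110]: clauses=FTTTFT -> 0
  row 31 [11111]: clauses=FTTTFT -> 0
Full result column, 8 rows per line (x1,x2 fixed per line; x3,x4,x5 runs 000..111 left to right):
  rows 0-7 [x1,x2=00]: 00000000  (ones: 0)
  rows 8-15 [x1,x2=01]: 00000000  (ones: 0)
  rows 16-23 [x1,x2=10]: 11001100  (ones: 4)
  rows 24-31 [x1,x2=11]: 00000000  (ones: 0)
Satisfying assignments = 0+0+4+0 = 4

4


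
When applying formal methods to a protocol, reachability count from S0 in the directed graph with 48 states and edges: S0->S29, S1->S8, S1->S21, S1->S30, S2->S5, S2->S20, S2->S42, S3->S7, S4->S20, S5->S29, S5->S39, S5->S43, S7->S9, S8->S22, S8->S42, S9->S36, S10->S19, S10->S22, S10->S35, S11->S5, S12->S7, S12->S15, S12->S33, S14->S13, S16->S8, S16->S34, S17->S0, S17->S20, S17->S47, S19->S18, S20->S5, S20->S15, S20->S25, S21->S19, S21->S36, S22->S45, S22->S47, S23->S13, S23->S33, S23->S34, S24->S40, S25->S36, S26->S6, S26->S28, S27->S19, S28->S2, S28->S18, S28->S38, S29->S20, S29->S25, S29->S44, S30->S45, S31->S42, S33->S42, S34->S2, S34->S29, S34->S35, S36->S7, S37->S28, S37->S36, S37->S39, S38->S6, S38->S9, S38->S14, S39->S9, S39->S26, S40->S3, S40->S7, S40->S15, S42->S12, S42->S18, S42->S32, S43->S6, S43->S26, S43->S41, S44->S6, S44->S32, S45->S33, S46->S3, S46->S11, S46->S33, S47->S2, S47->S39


BFS from S0:
  layer 0: {S0}
  layer 1: {S29}
  layer 2: {S20, S25, S44}
  layer 3: {S5, S6, S15, S32, S36}
  layer 4: {S7, S39, S43}
  layer 5: {S9, S26, S41}
  layer 6: {S28}
  layer 7: {S2, S18, S38}
  layer 8: {S14, S42}
  layer 9: {S12, S13}
  layer 10: {S33}
Reachable set: {S0, S2, S5, S6, S7, S9, S12, S13, S14, S15, S18, S20, S25, S26, S28, S29, S32, S33, S36, S38, S39, S41, S42, S43, S44}
Count = 25

25


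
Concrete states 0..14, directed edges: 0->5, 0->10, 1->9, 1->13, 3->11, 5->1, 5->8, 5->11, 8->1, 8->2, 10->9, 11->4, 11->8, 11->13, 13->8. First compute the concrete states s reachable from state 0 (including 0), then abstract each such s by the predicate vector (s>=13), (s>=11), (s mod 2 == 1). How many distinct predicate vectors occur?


BFS from 0:
Concrete reachable: {0, 1, 2, 4, 5, 8, 9, 10, 11, 13}
Abstract via predicates (s>=13), (s>=11), (s mod 2 == 1):
  (0,0,0) <- {0, 2, 4, 8, 10}
  (0,0,1) <- {1, 5, 9}
  (0,1,1) <- {11}
  (1,1,1) <- {13}
Distinct abstract states = 4

4


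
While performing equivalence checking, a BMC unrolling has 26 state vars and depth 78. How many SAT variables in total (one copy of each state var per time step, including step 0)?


BMC unrolls to depth k, creating one copy of each state var for steps 0..k.
Step count = 78 + 1 = 79 (steps 0 through 78)
Vars per step = 26
Total = 26 * 79 = 2054

2054


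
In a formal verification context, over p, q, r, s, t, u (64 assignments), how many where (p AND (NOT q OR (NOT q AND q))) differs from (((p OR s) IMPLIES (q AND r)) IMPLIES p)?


F1 = (p AND (NOT q OR (NOT q AND q)))
F2 = (((p OR s) IMPLIES (q AND r)) IMPLIES p)
Evaluate both on each of 64 rows (bits = p,q,r,s,t,u):
  row 0 [000000]: F1=0 F2=0 -> 0
  row 1 [000001]: F1=0 F2=0 -> 0
  row 2 [000010]: F1=0 F2=0 -> 0
  row 3 [000011]: F1=0 F2=0 -> 0
  row 4 [000100]: F1=0 F2=1 (differ) -> 1
  (every remaining row is evaluated the same way; all 64 results are listed next)
Full result column, 8 rows per line (p,q,r fixed per line; s,t,u runs 000..111 left to right):
  rows 0-7 [p,q,r=000]: 00001111  (ones: 4)
  rows 8-15 [p,q,r=001]: 00001111  (ones: 4)
  rows 16-23 [p,q,r=010]: 00001111  (ones: 4)
  rows 24-31 [p,q,r=011]: 00000000  (ones: 0)
  rows 32-39 [p,q,r=100]: 00000000  (ones: 0)
  rows 40-47 [p,q,r=101]: 00000000  (ones: 0)
  rows 48-55 [p,q,r=110]: 11111111  (ones: 8)
  rows 56-63 [p,q,r=111]: 11111111  (ones: 8)
Disagreements = 4+4+4+0+0+0+8+8 = 28

28


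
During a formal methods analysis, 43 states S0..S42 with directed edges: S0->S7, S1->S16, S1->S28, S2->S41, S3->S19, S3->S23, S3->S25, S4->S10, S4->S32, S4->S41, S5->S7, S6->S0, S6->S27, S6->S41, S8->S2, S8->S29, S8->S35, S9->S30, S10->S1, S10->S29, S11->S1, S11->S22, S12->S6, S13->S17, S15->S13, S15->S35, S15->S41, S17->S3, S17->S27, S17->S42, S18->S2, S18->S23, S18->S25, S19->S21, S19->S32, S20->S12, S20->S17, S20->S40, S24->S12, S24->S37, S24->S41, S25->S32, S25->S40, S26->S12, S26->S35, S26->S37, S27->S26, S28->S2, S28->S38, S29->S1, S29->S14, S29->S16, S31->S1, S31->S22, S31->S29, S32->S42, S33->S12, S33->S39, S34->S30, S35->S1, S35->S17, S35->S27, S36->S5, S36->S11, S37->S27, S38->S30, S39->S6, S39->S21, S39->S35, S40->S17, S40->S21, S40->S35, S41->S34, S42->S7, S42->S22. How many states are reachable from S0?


BFS from S0:
  layer 0: {S0}
  layer 1: {S7}
Reachable set: {S0, S7}
Count = 2

2


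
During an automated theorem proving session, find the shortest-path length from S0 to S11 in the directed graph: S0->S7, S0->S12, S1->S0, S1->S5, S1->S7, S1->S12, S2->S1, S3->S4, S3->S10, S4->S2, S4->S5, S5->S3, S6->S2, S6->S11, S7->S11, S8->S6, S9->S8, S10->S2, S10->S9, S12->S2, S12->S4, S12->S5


BFS layer-by-layer from S0:
  dist 0: {S0}
  dist 1: {S7, S12}
  dist 2: {S2, S4, S5, S11}
  -> S11 reached at distance 2
Shortest path length = 2

2


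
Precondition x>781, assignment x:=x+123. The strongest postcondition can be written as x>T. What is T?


Formula: sp(P, x:=E) = exists old_x. (x = E[old_x/x]) AND P[old_x/x] (old_x is the value of x before the assignment; eliminate old_x by solving x = E[old_x/x] for old_x)
Step 1: Precondition P: x>781, i.e. old_x > 781
Step 2: Assignment gives x = old_x + 123, so old_x = x - 123
Step 3: Substitute into P: x - 123 > 781
Step 4: Simplify: x > 781+123 = 904

904


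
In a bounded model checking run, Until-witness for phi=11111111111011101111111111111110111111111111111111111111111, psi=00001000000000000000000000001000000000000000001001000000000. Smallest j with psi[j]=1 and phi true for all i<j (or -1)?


(phi U psi) at 0: need smallest j with psi[j]=1 and phi[i]=1 for all i in [0,j).
Scan from step 0:
  step 0: phi=1, psi=0 -> continue
  step 1: phi=1, psi=0 -> continue
  step 2: phi=1, psi=0 -> continue
  step 3: phi=1, psi=0 -> continue
  step 4: psi=1 and phi held for [0,4) -> witness found
Witness step = 4

4


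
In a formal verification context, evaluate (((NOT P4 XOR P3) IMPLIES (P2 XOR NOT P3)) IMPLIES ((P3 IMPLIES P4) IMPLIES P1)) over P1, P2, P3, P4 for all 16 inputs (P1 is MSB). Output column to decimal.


Formula: (((NOT P4 XOR P3) IMPLIES (P2 XOR NOT P3)) IMPLIES ((P3 IMPLIES P4) IMPLIES P1)) over P1, P2, P3, P4 (16 rows)
Evaluate each row (bits = P1,P2,P3,P4, MSB first):
  row 0 [0000]: (((NOT 0 XOR 0) IMPLIES (0 XOR NOT 0)) IMPLIES ((0 IMPLIES 0) IMPLIES 0)) -> 0
  row 1 [0001]: (((NOT 1 XOR 0) IMPLIES (0 XOR NOT 0)) IMPLIES ((0 IMPLIES 1) IMPLIES 0)) -> 0
  row 2 [0010]: (((NOT 0 XOR 1) IMPLIES (0 XOR NOT 1)) IMPLIES ((1 IMPLIES 0) IMPLIES 0)) -> 1
  row 3 [0011]: (((NOT 1 XOR 1) IMPLIES (0 XOR NOT 1)) IMPLIES ((1 IMPLIES 1) IMPLIES 0)) -> 1
  row 4 [0100]: (((NOT 0 XOR 0) IMPLIES (1 XOR NOT 0)) IMPLIES ((0 IMPLIES 0) IMPLIES 0)) -> 1
  row 5 [0101]: (((NOT 1 XOR 0) IMPLIES (1 XOR NOT 0)) IMPLIES ((0 IMPLIES 1) IMPLIES 0)) -> 0
  row 6 [0110]: (((NOT 0 XOR 1) IMPLIES (1 XOR NOT 1)) IMPLIES ((1 IMPLIES 0) IMPLIES 0)) -> 1
  row 7 [0111]: (((NOT 1 XOR 1) IMPLIES (1 XOR NOT 1)) IMPLIES ((1 IMPLIES 1) IMPLIES 0)) -> 0
  row 8 [1000]: (((NOT 0 XOR 0) IMPLIES (0 XOR NOT 0)) IMPLIES ((0 IMPLIES 0) IMPLIES 1)) -> 1
  row 9 [1001]: (((NOT 1 XOR 0) IMPLIES (0 XOR NOT 0)) IMPLIES ((0 IMPLIES 1) IMPLIES 1)) -> 1
  row 10 [1010]: (((NOT 0 XOR 1) IMPLIES (0 XOR NOT 1)) IMPLIES ((1 IMPLIES 0) IMPLIES 1)) -> 1
  row 11 [1011]: (((NOT 1 XOR 1) IMPLIES (0 XOR NOT 1)) IMPLIES ((1 IMPLIES 1) IMPLIES 1)) -> 1
  row 12 [1100]: (((NOT 0 XOR 0) IMPLIES (1 XOR NOT 0)) IMPLIES ((0 IMPLIES 0) IMPLIES 1)) -> 1
  row 13 [1101]: (((NOT 1 XOR 0) IMPLIES (1 XOR NOT 0)) IMPLIES ((0 IMPLIES 1) IMPLIES 1)) -> 1
  row 14 [1110]: (((NOT 0 XOR 1) IMPLIES (1 XOR NOT 1)) IMPLIES ((1 IMPLIES 0) IMPLIES 1)) -> 1
  row 15 [1111]: (((NOT 1 XOR 1) IMPLIES (1 XOR NOT 1)) IMPLIES ((1 IMPLIES 1) IMPLIES 1)) -> 1
Full result column, 4 rows per line (P1,P2 fixed per line; P3,P4 runs 00..11 left to right):
  rows 0-3 [P1,P2=00]: 0011  = hex 3
  rows 4-7 [P1,P2=01]: 1010  = hex A
  rows 8-11 [P1,P2=10]: 1111  = hex F
  rows 12-15 [P1,P2=11]: 1111  = hex F
Output column (row 0 .. row 15) = 0011101011111111
Output column grouped in 4s = 0011 1010 1111 1111 = 0x3AFF
Convert to decimal digit by digit (value = value*16 + digit):
  3 -> 3
  3*16 + 10 (A) = 58
  58*16 + 15 (F) = 943
  943*16 + 15 (F) = 15103
Decimal = 15103

15103


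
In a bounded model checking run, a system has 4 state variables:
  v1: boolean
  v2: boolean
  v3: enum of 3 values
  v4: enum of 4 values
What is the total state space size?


State space = product of domain sizes of all variables.
Domain sizes:
  v1 (boolean): 2
  v2 (boolean): 2
  v3 (enum of 3 values): 3
  v4 (enum of 4 values): 4
Product = 2 * 2 * 3 * 4 = 48

48


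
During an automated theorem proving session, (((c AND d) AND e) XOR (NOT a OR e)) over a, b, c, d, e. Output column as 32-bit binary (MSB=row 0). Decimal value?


Formula: (((c AND d) AND e) XOR (NOT a OR e)) over a, b, c, d, e (32 rows)
Evaluate each row (bits = a,b,c,d,e, MSB first):
  row 0 [00000]: (((0 AND 0) AND 0) XOR (NOT 0 OR 0)) -> 1
  row 1 [00001]: (((0 AND 0) AND 1) XOR (NOT 0 OR 1)) -> 1
  row 2 [00010]: (((0 AND 1) AND 0) XOR (NOT 0 OR 0)) -> 1
  row 3 [00011]: (((0 AND 1) AND 1) XOR (NOT 0 OR 1)) -> 1
  row 4 [00100]: (((1 AND 0) AND 0) XOR (NOT 0 OR 0)) -> 1
  row 5 [00101]: (((1 AND 0) AND 1) XOR (NOT 0 OR 1)) -> 1
  row 6 [00110]: (((1 AND 1) AND 0) XOR (NOT 0 OR 0)) -> 1
  row 7 [00111]: (((1 AND 1) AND 1) XOR (NOT 0 OR 1)) -> 0
  row 8 [01000]: (((0 AND 0) AND 0) XOR (NOT 0 OR 0)) -> 1
  row 9 [01001]: (((0 AND 0) AND 1) XOR (NOT 0 OR 1)) -> 1
  row 10 [01010]: (((0 AND 1) AND 0) XOR (NOT 0 OR 0)) -> 1
  row 11 [01011]: (((0 AND 1) AND 1) XOR (NOT 0 OR 1)) -> 1
  row 12 [01100]: (((1 AND 0) AND 0) XOR (NOT 0 OR 0)) -> 1
  row 13 [01101]: (((1 AND 0) AND 1) XOR (NOT 0 OR 1)) -> 1
  row 14 [01110]: (((1 AND 1) AND 0) XOR (NOT 0 OR 0)) -> 1
  row 15 [01111]: (((1 AND 1) AND 1) XOR (NOT 0 OR 1)) -> 0
  row 16 [10000]: (((0 AND 0) AND 0) XOR (NOT 1 OR 0)) -> 0
  row 17 [10001]: (((0 AND 0) AND 1) XOR (NOT 1 OR 1)) -> 1
  row 18 [10010]: (((0 AND 1) AND 0) XOR (NOT 1 OR 0)) -> 0
  row 19 [10011]: (((0 AND 1) AND 1) XOR (NOT 1 OR 1)) -> 1
  row 20 [10100]: (((1 AND 0) AND 0) XOR (NOT 1 OR 0)) -> 0
  row 21 [10101]: (((1 AND 0) AND 1) XOR (NOT 1 OR 1)) -> 1
  row 22 [10110]: (((1 AND 1) AND 0) XOR (NOT 1 OR 0)) -> 0
  row 23 [10111]: (((1 AND 1) AND 1) XOR (NOT 1 OR 1)) -> 0
  row 24 [11000]: (((0 AND 0) AND 0) XOR (NOT 1 OR 0)) -> 0
  row 25 [11001]: (((0 AND 0) AND 1) XOR (NOT 1 OR 1)) -> 1
  row 26 [11010]: (((0 AND 1) AND 0) XOR (NOT 1 OR 0)) -> 0
  row 27 [11011]: (((0 AND 1) AND 1) XOR (NOT 1 OR 1)) -> 1
  row 28 [11100]: (((1 AND 0) AND 0) XOR (NOT 1 OR 0)) -> 0
  row 29 [11101]: (((1 AND 0) AND 1) XOR (NOT 1 OR 1)) -> 1
  row 30 [11110]: (((1 AND 1) AND 0) XOR (NOT 1 OR 0)) -> 0
  row 31 [11111]: (((1 AND 1) AND 1) XOR (NOT 1 OR 1)) -> 0
Full result column, 4 rows per line (a,b,c fixed per line; d,e runs 00..11 left to right):
  rows 0-3 [a,b,c=000]: 1111  = hex F
  rows 4-7 [a,b,c=001]: 1110  = hex E
  rows 8-11 [a,b,c=010]: 1111  = hex F
  rows 12-15 [a,b,c=011]: 1110  = hex E
  rows 16-19 [a,b,c=100]: 0101  = hex 5
  rows 20-23 [a,b,c=101]: 0100  = hex 4
  rows 24-27 [a,b,c=110]: 0101  = hex 5
  rows 28-31 [a,b,c=111]: 0100  = hex 4
Output column (row 0 .. row 31) = 11111110111111100101010001010100
Output column grouped in 4s = 1111 1110 1111 1110 0101 0100 0101 0100 = 0xFEFE5454
Convert to decimal digit by digit (value = value*16 + digit):
  F -> 15
  15*16 + 14 (E) = 254
  254*16 + 15 (F) = 4079
  4079*16 + 14 (E) = 65278
  65278*16 + 5 = 1044453
  1044453*16 + 4 = 16711252
  16711252*16 + 5 = 267380037
  267380037*16 + 4 = 4278080596
Decimal = 4278080596

4278080596


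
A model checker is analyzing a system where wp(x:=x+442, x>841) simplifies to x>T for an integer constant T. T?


Formula: wp(x:=E, P) = P[E/x] (substitute E for x in postcondition)
Step 1: Postcondition: x>841
Step 2: Substitute x+442 for x: x+442>841
Step 3: Solve for x: x > 841-442 = 399

399


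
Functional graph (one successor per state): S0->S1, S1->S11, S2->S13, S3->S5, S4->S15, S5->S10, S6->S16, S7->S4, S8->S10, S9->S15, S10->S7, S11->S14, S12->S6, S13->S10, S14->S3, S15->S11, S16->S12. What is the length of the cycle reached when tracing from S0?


Trace from S0 until a state repeats:
  S0 -> S1 -> S11 -> S14 -> S3 -> S5 -> S10 -> S7 -> S4 -> S15 -> S11
S11 first seen at step 2, revisited at step 10.
Cycle length = 10 - 2 = 8

8


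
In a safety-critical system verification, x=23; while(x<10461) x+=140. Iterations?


Step 1: x goes from 23 toward 10461 by 140; the body runs while x<10461, so iterations = ceil((bound-start)/step)
Step 2: Distance=10438
Step 3: ceil(10438/140)=75

75


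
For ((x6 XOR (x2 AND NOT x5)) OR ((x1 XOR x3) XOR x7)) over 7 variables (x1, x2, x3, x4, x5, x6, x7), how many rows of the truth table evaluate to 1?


Formula: ((x6 XOR (x2 AND NOT x5)) OR ((x1 XOR x3) XOR x7)) over 7 vars (128 rows)
Evaluate each row (x1, x2, x3, x4, x5, x6, x7 as bits, MSB first):
  row 0 [0000000]: ((0 XOR (0 AND NOT 0)) OR ((0 XOR 0) XOR 0)) -> 0
  row 1 [0000001]: ((0 XOR (0 AND NOT 0)) OR ((0 XOR 0) XOR 1)) -> 1
  row 2 [0000010]: ((1 XOR (0 AND NOT 0)) OR ((0 XOR 0) XOR 0)) -> 1
  row 3 [0000011]: ((1 XOR (0 AND NOT 0)) OR ((0 XOR 0) XOR 1)) -> 1
  row 4 [0000100]: ((0 XOR (0 AND NOT 1)) OR ((0 XOR 0) XOR 0)) -> 0
  (every remaining row is evaluated the same way; all 128 results are listed next)
Full result column, 8 rows per line (x1,x2,x3,x4 fixed per line; x5,x6,x7 runs 000..111 left to right):
  rows 0-7 [x1,x2,x3,x4=0000]: 01110111  (ones: 6)
  rows 8-15 [x1,x2,x3,x4=0001]: 01110111  (ones: 6)
  rows 16-23 [x1,x2,x3,x4=0010]: 10111011  (ones: 6)
  rows 24-31 [x1,x2,x3,x4=0011]: 10111011  (ones: 6)
  rows 32-39 [x1,x2,x3,x4=0100]: 11010111  (ones: 6)
  rows 40-47 [x1,x2,x3,x4=0101]: 11010111  (ones: 6)
  rows 48-55 [x1,x2,x3,x4=0110]: 11101011  (ones: 6)
  rows 56-63 [x1,x2,x3,x4=0111]: 11101011  (ones: 6)
  rows 64-71 [x1,x2,x3,x4=1000]: 10111011  (ones: 6)
  rows 72-79 [x1,x2,x3,x4=1001]: 10111011  (ones: 6)
  rows 80-87 [x1,x2,x3,x4=1010]: 01110111  (ones: 6)
  rows 88-95 [x1,x2,x3,x4=1011]: 01110111  (ones: 6)
  rows 96-103 [x1,x2,x3,x4=1100]: 11101011  (ones: 6)
  rows 104-111 [x1,x2,x3,x4=1101]: 11101011  (ones: 6)
  rows 112-119 [x1,x2,x3,x4=1110]: 11010111  (ones: 6)
  rows 120-127 [x1,x2,x3,x4=1111]: 11010111  (ones: 6)
Count of 1-rows = 6+6+6+6+6+6+6+6+6+6+6+6+6+6+6+6 = 96

96


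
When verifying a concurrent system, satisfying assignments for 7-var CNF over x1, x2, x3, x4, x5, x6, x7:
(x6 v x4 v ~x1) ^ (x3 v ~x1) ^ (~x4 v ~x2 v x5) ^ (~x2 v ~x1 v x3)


CNF with 4 clauses over 7 vars (128 assignments).
An assignment satisfies CNF iff every clause has >=1 true literal.
Check each row (bits = x1,x2,x3,x4,x5,x6,x7; clause T/F shown):
  row 0 [0000000]: clauses=TTTT -> 1
  row 1 [0000001]: clauses=TTTT -> 1
  row 2 [0000010]: clauses=TTTT -> 1
  row 3 [0000011]: clauses=TTTT -> 1
  row 4 [0000100]: clauses=TTTT -> 1
  (every remaining row is evaluated the same way; all 128 results are listed next)
Full result column, 8 rows per line (x1,x2,x3,x4 fixed per line; x5,x6,x7 runs 000..111 left to right):
  rows 0-7 [x1,x2,x3,x4=0000]: 11111111  (ones: 8)
  rows 8-15 [x1,x2,x3,x4=0001]: 11111111  (ones: 8)
  rows 16-23 [x1,x2,x3,x4=0010]: 11111111  (ones: 8)
  rows 24-31 [x1,x2,x3,x4=0011]: 11111111  (ones: 8)
  rows 32-39 [x1,x2,x3,x4=0100]: 11111111  (ones: 8)
  rows 40-47 [x1,x2,x3,x4=0101]: 00001111  (ones: 4)
  rows 48-55 [x1,x2,x3,x4=0110]: 11111111  (ones: 8)
  rows 56-63 [x1,x2,x3,x4=0111]: 00001111  (ones: 4)
  rows 64-71 [x1,x2,x3,x4=1000]: 00000000  (ones: 0)
  rows 72-79 [x1,x2,x3,x4=1001]: 00000000  (ones: 0)
  rows 80-87 [x1,x2,x3,x4=1010]: 00110011  (ones: 4)
  rows 88-95 [x1,x2,x3,x4=1011]: 11111111  (ones: 8)
  rows 96-103 [x1,x2,x3,x4=1100]: 00000000  (ones: 0)
  rows 104-111 [x1,x2,x3,x4=1101]: 00000000  (ones: 0)
  rows 112-119 [x1,x2,x3,x4=1110]: 00110011  (ones: 4)
  rows 120-127 [x1,x2,x3,x4=1111]: 00001111  (ones: 4)
Satisfying assignments = 8+8+8+8+8+4+8+4+0+0+4+8+0+0+4+4 = 76

76


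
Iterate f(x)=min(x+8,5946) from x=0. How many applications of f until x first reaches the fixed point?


Step 1: x=0, cap=5946, increment=8
Step 2: x grows by 8 each step until capped at 5946; fixed point is x=5946
Step 3: iterations = ceil(5946/8) = 744

744


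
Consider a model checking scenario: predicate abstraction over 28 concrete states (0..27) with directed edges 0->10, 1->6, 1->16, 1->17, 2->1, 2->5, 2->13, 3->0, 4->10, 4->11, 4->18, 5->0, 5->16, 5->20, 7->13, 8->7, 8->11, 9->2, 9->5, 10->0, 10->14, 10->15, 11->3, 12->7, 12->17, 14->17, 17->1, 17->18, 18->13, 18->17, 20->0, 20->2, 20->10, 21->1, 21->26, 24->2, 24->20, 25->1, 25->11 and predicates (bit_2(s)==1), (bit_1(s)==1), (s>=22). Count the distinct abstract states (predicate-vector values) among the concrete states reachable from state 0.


BFS from 0:
Concrete reachable: {0, 1, 6, 10, 13, 14, 15, 16, 17, 18}
Abstract via predicates (bit_2(s)==1), (bit_1(s)==1), (s>=22):
  (0,0,0) <- {0, 1, 16, 17}
  (0,1,0) <- {10, 18}
  (1,0,0) <- {13}
  (1,1,0) <- {6, 14, 15}
Distinct abstract states = 4

4


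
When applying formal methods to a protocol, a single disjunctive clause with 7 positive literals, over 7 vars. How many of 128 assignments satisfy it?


Step 1: Total=2^7=128
Step 2: Unsat when all 7 false: 2^0=1
Step 3: Sat=128-1=127

127


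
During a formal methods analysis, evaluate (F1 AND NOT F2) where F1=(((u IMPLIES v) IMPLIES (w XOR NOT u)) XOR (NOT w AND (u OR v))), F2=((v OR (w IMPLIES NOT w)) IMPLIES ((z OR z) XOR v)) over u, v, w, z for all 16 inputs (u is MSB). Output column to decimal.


F1 = (((u IMPLIES v) IMPLIES (w XOR NOT u)) XOR (NOT w AND (u OR v)))
F2 = ((v OR (w IMPLIES NOT w)) IMPLIES ((z OR z) XOR v))
Counterexample to F1=>F2 is where F1=1 and F2=0.
Evaluate each row (bits = u,v,w,z, MSB first):
  row 0 [0000]: F1=1 F2=0 -> F1&~F2 -> 1
  row 1 [0001]: F1=1 F2=1 -> F1&~F2 -> 0
  row 2 [0010]: F1=0 F2=1 -> F1&~F2 -> 0
  row 3 [0011]: F1=0 F2=1 -> F1&~F2 -> 0
  row 4 [0100]: F1=0 F2=1 -> F1&~F2 -> 0
  row 5 [0101]: F1=0 F2=0 -> F1&~F2 -> 0
  row 6 [0110]: F1=0 F2=1 -> F1&~F2 -> 0
  row 7 [0111]: F1=0 F2=0 -> F1&~F2 -> 0
  row 8 [1000]: F1=0 F2=0 -> F1&~F2 -> 0
  row 9 [1001]: F1=0 F2=1 -> F1&~F2 -> 0
  row 10 [1010]: F1=1 F2=1 -> F1&~F2 -> 0
  row 11 [1011]: F1=1 F2=1 -> F1&~F2 -> 0
  row 12 [1100]: F1=1 F2=1 -> F1&~F2 -> 0
  row 13 [1101]: F1=1 F2=0 -> F1&~F2 -> 1
  row 14 [1110]: F1=1 F2=1 -> F1&~F2 -> 0
  row 15 [1111]: F1=1 F2=0 -> F1&~F2 -> 1
Full result column, 4 rows per line (u,v fixed per line; w,z runs 00..11 left to right):
  rows 0-3 [u,v=00]: 1000  = hex 8
  rows 4-7 [u,v=01]: 0000  = hex 0
  rows 8-11 [u,v=10]: 0000  = hex 0
  rows 12-15 [u,v=11]: 0101  = hex 5
Counterexample vector (row 0 .. row 15) = 1000000000000101
Output column grouped in 4s = 1000 0000 0000 0101 = 0x8005
Convert to decimal digit by digit (value = value*16 + digit):
  8 -> 8
  8*16 + 0 = 128
  128*16 + 0 = 2048
  2048*16 + 5 = 32773
Decimal = 32773

32773


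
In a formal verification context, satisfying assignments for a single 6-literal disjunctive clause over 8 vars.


Step 1: Total=2^8=256
Step 2: Unsat when all 6 false: 2^2=4
Step 3: Sat=256-4=252

252


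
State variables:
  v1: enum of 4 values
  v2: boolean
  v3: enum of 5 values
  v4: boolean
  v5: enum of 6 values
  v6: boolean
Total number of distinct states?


State space = product of domain sizes of all variables.
Domain sizes:
  v1 (enum of 4 values): 4
  v2 (boolean): 2
  v3 (enum of 5 values): 5
  v4 (boolean): 2
  v5 (enum of 6 values): 6
  v6 (boolean): 2
Product = 4 * 2 * 5 * 2 * 6 * 2 = 960

960


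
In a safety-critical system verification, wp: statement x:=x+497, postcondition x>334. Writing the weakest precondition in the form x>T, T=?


Formula: wp(x:=E, P) = P[E/x] (substitute E for x in postcondition)
Step 1: Postcondition: x>334
Step 2: Substitute x+497 for x: x+497>334
Step 3: Solve for x: x > 334-497 = -163

-163


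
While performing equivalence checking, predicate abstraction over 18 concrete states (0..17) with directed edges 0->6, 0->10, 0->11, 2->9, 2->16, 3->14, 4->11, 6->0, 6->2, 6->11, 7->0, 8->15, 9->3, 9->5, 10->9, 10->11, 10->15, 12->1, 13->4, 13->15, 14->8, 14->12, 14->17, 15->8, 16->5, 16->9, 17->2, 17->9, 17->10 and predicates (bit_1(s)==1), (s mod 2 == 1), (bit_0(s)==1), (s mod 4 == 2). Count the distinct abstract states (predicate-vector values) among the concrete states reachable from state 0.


BFS from 0:
Concrete reachable: {0, 1, 2, 3, 5, 6, 8, 9, 10, 11, 12, 14, 15, 16, 17}
Abstract via predicates (bit_1(s)==1), (s mod 2 == 1), (bit_0(s)==1), (s mod 4 == 2):
  (0,0,0,0) <- {0, 8, 12, 16}
  (0,1,1,0) <- {1, 5, 9, 17}
  (1,0,0,1) <- {2, 6, 10, 14}
  (1,1,1,0) <- {3, 11, 15}
Distinct abstract states = 4

4
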